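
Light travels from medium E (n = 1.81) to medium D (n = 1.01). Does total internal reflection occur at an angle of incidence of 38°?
θc = arcsin(n₂/n₁) = 33.92°; 38° > θc, so yes — total internal reflection.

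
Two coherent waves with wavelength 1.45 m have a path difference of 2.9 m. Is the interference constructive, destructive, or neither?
constructive — path difference = 2λ, a whole number of wavelengths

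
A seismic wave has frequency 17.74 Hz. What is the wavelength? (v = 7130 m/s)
λ = v/f = 401.9 m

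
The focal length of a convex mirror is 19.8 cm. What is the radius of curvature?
R = 2|f| = 39.6 cm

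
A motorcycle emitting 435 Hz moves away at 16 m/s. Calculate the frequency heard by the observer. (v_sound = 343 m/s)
f_obs = f·v/(v + v_s) = 415.6 Hz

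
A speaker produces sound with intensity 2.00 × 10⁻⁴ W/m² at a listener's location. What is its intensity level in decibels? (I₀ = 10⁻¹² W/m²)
β = 10·log₁₀(I/I₀) = 83.01 dB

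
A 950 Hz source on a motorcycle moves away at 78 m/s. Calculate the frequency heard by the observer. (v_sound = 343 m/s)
f_obs = f·v/(v + v_s) = 774 Hz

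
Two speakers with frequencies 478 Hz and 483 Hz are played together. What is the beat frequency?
5 Hz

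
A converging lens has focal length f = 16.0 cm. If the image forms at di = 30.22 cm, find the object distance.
1/do = 1/f − 1/di → do = 34 cm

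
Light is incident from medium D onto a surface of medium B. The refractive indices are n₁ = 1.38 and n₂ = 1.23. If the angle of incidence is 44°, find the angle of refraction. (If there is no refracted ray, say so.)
sin θ₂ = (n₁/n₂)·sin θ₁ = 0.7794 → θ₂ = 51.2°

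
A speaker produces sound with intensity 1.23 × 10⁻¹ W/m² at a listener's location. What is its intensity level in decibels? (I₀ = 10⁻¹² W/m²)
β = 10·log₁₀(I/I₀) = 110.9 dB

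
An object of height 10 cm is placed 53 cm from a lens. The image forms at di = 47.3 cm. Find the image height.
hi = (-di/do) × ho = -8.925 cm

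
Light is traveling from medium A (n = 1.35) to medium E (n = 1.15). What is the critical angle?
θc = arcsin(n₂/n₁) = 58.41°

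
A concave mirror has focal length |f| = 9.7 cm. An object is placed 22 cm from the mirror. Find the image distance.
f = +9.7 cm (concave); 1/di = 1/f − 1/do → di = 17.35 cm (real image, in front of mirror)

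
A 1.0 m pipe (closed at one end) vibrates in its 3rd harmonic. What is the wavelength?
λₙ = 4L/n = 1.333 m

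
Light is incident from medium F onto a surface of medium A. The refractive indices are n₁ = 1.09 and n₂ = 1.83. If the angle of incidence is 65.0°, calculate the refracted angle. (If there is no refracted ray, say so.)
sin θ₂ = (n₁/n₂)·sin θ₁ = 0.5398 → θ₂ = 32.67°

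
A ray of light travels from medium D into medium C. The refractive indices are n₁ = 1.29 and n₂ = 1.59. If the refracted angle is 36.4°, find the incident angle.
sin θ₁ = (n₂/n₁)·sin θ₂ → θ₁ = 47.01°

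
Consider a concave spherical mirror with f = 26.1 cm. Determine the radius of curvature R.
R = 2|f| = 52.2 cm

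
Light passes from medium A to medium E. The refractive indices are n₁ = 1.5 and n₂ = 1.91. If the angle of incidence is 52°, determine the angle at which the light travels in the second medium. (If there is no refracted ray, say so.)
sin θ₂ = (n₁/n₂)·sin θ₁ = 0.6189 → θ₂ = 38.23°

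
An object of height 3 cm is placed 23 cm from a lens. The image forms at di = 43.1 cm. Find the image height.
hi = (-di/do) × ho = -5.622 cm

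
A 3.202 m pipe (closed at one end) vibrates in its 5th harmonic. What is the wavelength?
λₙ = 4L/n = 2.562 m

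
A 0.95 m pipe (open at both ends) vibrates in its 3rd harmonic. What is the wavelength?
λₙ = 2L/n = 0.6333 m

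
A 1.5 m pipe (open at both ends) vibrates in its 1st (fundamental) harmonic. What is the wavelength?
λₙ = 2L/n = 3 m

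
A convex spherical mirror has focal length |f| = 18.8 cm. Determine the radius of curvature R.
R = 2|f| = 37.6 cm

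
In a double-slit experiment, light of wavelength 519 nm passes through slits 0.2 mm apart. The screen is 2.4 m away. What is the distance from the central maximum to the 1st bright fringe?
y = mλL/d = 6.228 mm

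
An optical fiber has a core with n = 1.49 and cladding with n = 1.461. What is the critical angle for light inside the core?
θc = arcsin(n_cladding/n_core) = 78.68°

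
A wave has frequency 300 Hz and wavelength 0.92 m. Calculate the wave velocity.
v = fλ = 276 m/s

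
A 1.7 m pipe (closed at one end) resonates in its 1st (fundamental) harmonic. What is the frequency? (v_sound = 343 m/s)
fₙ = nv/(4L) = 50.44 Hz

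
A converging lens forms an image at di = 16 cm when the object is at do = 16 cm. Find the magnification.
M = −di/do = -1 (inverted image)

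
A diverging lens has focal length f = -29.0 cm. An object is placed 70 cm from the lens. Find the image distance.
1/di = 1/f − 1/do → di = -20.51 cm (virtual image)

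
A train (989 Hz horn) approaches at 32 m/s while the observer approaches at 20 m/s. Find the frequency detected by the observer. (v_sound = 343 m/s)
f_obs = f·(v + v_o)/(v − v_s) = 1154 Hz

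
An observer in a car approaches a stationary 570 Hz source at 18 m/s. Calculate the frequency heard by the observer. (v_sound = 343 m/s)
f_obs = f·(v + v_o)/v = 599.9 Hz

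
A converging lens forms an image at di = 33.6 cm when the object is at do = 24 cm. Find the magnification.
M = −di/do = -1.4 (inverted image)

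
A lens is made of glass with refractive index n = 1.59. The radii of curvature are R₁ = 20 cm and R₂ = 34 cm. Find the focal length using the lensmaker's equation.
1/f = (n − 1)(1/R₁ − 1/R₂) → f = 82.32 cm (converging lens)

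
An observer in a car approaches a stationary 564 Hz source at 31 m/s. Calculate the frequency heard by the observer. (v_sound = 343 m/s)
f_obs = f·(v + v_o)/v = 615 Hz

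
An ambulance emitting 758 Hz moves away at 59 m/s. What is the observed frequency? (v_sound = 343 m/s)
f_obs = f·v/(v + v_s) = 646.8 Hz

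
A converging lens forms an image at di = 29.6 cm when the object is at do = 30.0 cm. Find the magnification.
M = −di/do = -0.9867 (inverted image)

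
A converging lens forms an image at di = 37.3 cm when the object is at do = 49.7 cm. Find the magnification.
M = −di/do = -0.7505 (inverted image)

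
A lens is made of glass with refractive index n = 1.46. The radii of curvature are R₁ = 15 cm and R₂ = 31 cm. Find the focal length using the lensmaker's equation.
1/f = (n − 1)(1/R₁ − 1/R₂) → f = 63.18 cm (converging lens)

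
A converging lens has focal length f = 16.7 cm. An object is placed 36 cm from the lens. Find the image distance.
1/di = 1/f − 1/do → di = 31.15 cm (real image)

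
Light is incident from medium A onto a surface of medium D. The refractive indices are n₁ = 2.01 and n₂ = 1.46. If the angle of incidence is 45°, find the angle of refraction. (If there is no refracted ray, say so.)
sin θ₂ = (n₁/n₂)·sin θ₁ = 0.9735 → θ₂ = 76.78°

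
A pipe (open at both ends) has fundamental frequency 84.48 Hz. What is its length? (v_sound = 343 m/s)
L = v/(2f₁) = 2.03 m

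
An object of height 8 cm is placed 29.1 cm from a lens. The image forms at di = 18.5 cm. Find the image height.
hi = (-di/do) × ho = -5.086 cm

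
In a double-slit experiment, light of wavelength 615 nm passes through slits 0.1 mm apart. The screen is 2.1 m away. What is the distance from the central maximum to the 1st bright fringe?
y = mλL/d = 12.91 mm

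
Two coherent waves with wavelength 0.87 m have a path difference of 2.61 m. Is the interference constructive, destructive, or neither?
constructive — path difference = 3λ, a whole number of wavelengths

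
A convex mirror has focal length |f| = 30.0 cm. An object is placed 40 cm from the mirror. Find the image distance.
f = −30.0 cm (convex); 1/di = 1/f − 1/do → di = -17.14 cm (virtual image, behind mirror)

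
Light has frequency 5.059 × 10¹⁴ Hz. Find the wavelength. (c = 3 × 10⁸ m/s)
λ = c/f = 593 nm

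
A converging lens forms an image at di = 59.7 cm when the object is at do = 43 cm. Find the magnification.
M = −di/do = -1.388 (inverted image)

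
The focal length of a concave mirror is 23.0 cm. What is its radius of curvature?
R = 2|f| = 46 cm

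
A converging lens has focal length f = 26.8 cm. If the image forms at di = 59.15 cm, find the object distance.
1/do = 1/f − 1/di → do = 49 cm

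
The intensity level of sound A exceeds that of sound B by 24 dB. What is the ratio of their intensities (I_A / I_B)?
I_A/I_B = 10^(Δβ/10) = 251.2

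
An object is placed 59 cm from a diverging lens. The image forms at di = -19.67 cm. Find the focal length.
1/f = 1/do + 1/di → f = -29.51 cm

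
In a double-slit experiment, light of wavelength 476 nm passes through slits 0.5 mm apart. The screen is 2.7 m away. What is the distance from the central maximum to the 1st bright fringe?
y = mλL/d = 2.57 mm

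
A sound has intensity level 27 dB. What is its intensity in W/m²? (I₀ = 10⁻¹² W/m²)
I = I₀·10^(β/10) = 5.01 × 10⁻¹⁰ W/m²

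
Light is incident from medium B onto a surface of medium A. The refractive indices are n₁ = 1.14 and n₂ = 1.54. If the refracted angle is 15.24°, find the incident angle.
sin θ₁ = (n₂/n₁)·sin θ₂ → θ₁ = 20.8°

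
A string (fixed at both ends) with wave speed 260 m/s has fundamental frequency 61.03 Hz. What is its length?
L = v/(2f₁) = 2.13 m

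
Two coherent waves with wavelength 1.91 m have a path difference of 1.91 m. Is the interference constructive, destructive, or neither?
constructive — path difference = 1λ, a whole number of wavelengths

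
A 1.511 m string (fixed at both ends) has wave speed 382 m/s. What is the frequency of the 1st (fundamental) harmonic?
fₙ = nv/(2L) = 126.4 Hz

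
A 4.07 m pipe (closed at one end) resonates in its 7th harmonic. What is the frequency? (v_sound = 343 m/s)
fₙ = nv/(4L) = 147.5 Hz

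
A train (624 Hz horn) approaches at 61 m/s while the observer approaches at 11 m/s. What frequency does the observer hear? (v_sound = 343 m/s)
f_obs = f·(v + v_o)/(v − v_s) = 783.3 Hz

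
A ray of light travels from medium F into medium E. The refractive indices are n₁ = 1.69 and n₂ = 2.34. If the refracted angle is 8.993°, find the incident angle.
sin θ₁ = (n₂/n₁)·sin θ₂ → θ₁ = 12.5°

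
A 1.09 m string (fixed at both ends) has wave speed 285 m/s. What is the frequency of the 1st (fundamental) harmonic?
fₙ = nv/(2L) = 130.7 Hz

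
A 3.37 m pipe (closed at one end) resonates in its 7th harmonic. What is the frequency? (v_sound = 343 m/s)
fₙ = nv/(4L) = 178.1 Hz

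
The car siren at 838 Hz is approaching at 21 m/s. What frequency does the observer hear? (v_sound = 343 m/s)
f_obs = f·v/(v − v_s) = 892.7 Hz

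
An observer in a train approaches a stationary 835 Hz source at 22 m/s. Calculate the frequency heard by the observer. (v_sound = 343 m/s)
f_obs = f·(v + v_o)/v = 888.6 Hz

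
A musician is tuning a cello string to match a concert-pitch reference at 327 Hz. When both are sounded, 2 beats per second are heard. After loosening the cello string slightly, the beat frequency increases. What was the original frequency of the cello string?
325 Hz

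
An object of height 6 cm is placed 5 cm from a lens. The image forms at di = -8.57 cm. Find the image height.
hi = (-di/do) × ho = 10.28 cm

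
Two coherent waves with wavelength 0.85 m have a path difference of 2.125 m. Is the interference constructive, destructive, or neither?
destructive — path difference = 2.5λ, an odd multiple of λ/2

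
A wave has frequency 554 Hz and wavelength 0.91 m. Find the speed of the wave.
v = fλ = 504.1 m/s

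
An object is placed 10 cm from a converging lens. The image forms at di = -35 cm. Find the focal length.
1/f = 1/do + 1/di → f = 14 cm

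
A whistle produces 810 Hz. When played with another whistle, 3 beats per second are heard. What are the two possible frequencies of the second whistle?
f₂ = 810 ± 3 Hz → 813 Hz or 807 Hz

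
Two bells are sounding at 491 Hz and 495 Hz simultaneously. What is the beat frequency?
4 Hz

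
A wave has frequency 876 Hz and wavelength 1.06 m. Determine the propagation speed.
v = fλ = 928.6 m/s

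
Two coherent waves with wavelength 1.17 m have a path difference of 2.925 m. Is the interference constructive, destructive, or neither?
destructive — path difference = 2.5λ, an odd multiple of λ/2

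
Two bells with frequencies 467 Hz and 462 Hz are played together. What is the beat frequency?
5 Hz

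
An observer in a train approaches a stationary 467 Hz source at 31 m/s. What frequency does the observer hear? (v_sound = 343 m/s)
f_obs = f·(v + v_o)/v = 509.2 Hz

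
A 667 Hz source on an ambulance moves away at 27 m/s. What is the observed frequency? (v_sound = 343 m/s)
f_obs = f·v/(v + v_s) = 618.3 Hz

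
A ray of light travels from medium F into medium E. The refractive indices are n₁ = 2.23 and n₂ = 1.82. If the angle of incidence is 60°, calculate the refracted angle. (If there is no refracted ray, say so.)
sin θ₂ = (n₁/n₂)·sin θ₁ = 1.061 > 1, so there is no refracted ray — the light undergoes total internal reflection.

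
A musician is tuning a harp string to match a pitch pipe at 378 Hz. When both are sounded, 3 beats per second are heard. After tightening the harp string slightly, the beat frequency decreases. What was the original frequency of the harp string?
375 Hz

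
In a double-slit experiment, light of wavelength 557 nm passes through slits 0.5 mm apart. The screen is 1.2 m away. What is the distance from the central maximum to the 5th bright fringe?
y = mλL/d = 6.684 mm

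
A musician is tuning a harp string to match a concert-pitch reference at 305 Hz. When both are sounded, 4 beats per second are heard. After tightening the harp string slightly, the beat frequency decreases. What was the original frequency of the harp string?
301 Hz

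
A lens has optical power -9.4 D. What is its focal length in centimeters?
f = 1/P = -10.64 cm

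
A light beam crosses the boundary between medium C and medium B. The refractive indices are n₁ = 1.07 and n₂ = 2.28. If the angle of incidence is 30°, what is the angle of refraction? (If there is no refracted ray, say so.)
sin θ₂ = (n₁/n₂)·sin θ₁ = 0.2346 → θ₂ = 13.57°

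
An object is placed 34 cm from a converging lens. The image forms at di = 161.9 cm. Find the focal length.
1/f = 1/do + 1/di → f = 28.1 cm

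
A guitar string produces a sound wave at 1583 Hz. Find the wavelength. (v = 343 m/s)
λ = v/f = 0.2167 m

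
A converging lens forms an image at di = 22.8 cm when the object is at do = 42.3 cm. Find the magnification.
M = −di/do = -0.539 (inverted image)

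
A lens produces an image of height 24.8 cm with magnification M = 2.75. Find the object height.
ho = |hi|/|M| = 9.018 cm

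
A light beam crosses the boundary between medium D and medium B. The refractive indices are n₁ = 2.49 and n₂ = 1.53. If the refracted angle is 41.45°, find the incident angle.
sin θ₁ = (n₂/n₁)·sin θ₂ → θ₁ = 24°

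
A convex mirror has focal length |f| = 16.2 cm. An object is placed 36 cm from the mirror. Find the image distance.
f = −16.2 cm (convex); 1/di = 1/f − 1/do → di = -11.17 cm (virtual image, behind mirror)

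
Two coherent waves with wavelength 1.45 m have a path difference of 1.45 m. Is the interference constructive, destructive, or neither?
constructive — path difference = 1λ, a whole number of wavelengths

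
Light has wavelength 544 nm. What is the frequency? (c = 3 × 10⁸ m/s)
f = c/λ = 5.515 × 10¹⁴ Hz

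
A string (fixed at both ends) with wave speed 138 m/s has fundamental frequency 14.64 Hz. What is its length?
L = v/(2f₁) = 4.713 m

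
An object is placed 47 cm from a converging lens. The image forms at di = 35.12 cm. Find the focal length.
1/f = 1/do + 1/di → f = 20.1 cm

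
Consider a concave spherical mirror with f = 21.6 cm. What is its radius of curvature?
R = 2|f| = 43.2 cm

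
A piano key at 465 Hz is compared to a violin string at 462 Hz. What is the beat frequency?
3 Hz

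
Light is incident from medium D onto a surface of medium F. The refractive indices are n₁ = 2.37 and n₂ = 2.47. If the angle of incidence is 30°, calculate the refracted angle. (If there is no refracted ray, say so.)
sin θ₂ = (n₁/n₂)·sin θ₁ = 0.4798 → θ₂ = 28.67°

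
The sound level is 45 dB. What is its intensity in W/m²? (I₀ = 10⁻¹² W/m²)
I = I₀·10^(β/10) = 3.16 × 10⁻⁸ W/m²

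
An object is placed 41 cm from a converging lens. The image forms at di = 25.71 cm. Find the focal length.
1/f = 1/do + 1/di → f = 15.8 cm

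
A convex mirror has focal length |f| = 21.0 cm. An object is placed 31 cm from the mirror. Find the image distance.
f = −21.0 cm (convex); 1/di = 1/f − 1/do → di = -12.52 cm (virtual image, behind mirror)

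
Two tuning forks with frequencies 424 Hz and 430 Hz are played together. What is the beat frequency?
6 Hz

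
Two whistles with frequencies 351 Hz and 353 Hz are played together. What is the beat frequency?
2 Hz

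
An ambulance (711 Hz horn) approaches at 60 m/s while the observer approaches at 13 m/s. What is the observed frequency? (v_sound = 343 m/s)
f_obs = f·(v + v_o)/(v − v_s) = 894.4 Hz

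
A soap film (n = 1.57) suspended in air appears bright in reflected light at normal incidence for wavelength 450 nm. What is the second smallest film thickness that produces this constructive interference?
2nt = (m − ½)λ with m = 2 → t = (m − ½)λ/(2n) = 215 nm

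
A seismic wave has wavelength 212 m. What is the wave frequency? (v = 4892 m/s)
f = v/λ = 23.08 Hz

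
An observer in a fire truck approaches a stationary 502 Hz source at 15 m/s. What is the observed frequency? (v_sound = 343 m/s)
f_obs = f·(v + v_o)/v = 524 Hz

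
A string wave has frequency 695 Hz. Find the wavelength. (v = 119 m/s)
λ = v/f = 0.1712 m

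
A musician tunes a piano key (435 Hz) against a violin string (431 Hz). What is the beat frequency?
4 Hz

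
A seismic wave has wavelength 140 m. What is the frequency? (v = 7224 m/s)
f = v/λ = 51.6 Hz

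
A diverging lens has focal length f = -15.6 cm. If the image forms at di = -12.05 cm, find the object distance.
1/do = 1/f − 1/di → do = 52.95 cm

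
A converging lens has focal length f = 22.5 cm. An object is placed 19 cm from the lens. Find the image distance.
1/di = 1/f − 1/do → di = -122.1 cm (virtual image)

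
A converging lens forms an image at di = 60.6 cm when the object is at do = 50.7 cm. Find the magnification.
M = −di/do = -1.195 (inverted image)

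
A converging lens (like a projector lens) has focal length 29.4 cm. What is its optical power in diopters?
P = 1/f = 3.401 D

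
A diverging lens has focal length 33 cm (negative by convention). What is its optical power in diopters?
P = 1/f = -3.03 D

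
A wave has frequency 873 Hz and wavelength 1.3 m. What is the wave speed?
v = fλ = 1135 m/s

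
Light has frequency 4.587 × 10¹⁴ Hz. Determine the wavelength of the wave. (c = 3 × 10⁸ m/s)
λ = c/f = 654 nm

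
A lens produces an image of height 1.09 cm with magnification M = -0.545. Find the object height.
ho = |hi|/|M| = 2 cm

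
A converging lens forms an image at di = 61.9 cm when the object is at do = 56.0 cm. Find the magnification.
M = −di/do = -1.105 (inverted image)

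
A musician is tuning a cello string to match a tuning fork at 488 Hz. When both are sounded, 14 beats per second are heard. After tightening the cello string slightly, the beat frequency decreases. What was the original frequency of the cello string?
474 Hz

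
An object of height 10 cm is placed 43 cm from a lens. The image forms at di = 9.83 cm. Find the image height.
hi = (-di/do) × ho = -2.286 cm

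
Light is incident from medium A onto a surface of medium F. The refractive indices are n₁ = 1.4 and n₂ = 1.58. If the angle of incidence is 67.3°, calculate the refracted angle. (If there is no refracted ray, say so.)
sin θ₂ = (n₁/n₂)·sin θ₁ = 0.8174 → θ₂ = 54.83°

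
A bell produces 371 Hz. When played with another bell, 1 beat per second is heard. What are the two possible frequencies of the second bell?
f₂ = 371 ± 1 Hz → 372 Hz or 370 Hz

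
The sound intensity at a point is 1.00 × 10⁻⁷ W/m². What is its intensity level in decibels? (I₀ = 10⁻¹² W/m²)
β = 10·log₁₀(I/I₀) = 50 dB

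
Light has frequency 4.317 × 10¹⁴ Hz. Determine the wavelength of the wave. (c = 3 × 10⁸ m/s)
λ = c/f = 694.9 nm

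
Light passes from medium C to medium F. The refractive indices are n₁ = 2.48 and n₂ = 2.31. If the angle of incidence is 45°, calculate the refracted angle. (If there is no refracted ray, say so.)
sin θ₂ = (n₁/n₂)·sin θ₁ = 0.7591 → θ₂ = 49.39°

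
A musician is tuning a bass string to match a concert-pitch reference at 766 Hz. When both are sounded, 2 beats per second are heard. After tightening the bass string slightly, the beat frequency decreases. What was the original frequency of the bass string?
764 Hz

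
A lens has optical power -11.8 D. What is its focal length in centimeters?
f = 1/P = -8.475 cm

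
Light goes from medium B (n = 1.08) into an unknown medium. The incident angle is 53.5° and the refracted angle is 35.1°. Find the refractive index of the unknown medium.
n₂ = n₁·sin θ₁ / sin θ₂ = 1.51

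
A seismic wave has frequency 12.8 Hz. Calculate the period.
T = 1/f = 0.07812 s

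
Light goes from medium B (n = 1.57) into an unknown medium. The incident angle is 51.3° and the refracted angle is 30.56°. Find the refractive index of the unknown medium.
n₂ = n₁·sin θ₁ / sin θ₂ = 2.41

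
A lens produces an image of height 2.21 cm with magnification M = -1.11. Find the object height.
ho = |hi|/|M| = 1.991 cm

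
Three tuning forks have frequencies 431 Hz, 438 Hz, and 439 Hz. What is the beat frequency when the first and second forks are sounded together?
7 Hz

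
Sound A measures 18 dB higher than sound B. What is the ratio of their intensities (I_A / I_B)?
I_A/I_B = 10^(Δβ/10) = 63.1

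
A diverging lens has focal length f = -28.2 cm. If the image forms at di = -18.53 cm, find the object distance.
1/do = 1/f − 1/di → do = 54.04 cm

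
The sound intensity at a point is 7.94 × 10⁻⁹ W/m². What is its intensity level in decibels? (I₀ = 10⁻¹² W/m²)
β = 10·log₁₀(I/I₀) = 39 dB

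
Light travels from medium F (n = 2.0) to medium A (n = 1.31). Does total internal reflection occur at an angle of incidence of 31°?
θc = arcsin(n₂/n₁) = 40.92°; 31° < θc, so no — the ray refracts.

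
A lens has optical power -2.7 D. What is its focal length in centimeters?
f = 1/P = -37.04 cm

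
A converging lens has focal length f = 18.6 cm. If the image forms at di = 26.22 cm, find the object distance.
1/do = 1/f − 1/di → do = 64 cm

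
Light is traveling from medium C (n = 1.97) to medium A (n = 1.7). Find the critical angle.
θc = arcsin(n₂/n₁) = 59.65°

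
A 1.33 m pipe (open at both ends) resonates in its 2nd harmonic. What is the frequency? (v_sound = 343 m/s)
fₙ = nv/(2L) = 257.9 Hz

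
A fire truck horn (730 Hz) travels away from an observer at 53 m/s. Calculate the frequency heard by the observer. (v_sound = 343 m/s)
f_obs = f·v/(v + v_s) = 632.3 Hz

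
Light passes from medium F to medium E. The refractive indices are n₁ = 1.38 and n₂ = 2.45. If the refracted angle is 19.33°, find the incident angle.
sin θ₁ = (n₂/n₁)·sin θ₂ → θ₁ = 35.99°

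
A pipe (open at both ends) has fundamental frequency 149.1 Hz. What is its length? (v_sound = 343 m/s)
L = v/(2f₁) = 1.15 m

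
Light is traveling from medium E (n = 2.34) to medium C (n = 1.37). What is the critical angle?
θc = arcsin(n₂/n₁) = 35.84°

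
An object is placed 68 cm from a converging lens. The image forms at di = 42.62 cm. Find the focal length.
1/f = 1/do + 1/di → f = 26.2 cm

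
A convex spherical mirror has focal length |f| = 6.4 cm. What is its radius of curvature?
R = 2|f| = 12.8 cm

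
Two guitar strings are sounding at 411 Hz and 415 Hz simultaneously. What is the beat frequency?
4 Hz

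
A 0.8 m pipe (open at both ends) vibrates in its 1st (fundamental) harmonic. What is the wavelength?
λₙ = 2L/n = 1.6 m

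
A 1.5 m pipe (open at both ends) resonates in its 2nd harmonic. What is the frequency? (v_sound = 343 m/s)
fₙ = nv/(2L) = 228.7 Hz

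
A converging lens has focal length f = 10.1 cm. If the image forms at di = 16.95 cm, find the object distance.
1/do = 1/f − 1/di → do = 24.99 cm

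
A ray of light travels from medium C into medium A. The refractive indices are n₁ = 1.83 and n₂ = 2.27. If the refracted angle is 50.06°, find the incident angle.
sin θ₁ = (n₂/n₁)·sin θ₂ → θ₁ = 72°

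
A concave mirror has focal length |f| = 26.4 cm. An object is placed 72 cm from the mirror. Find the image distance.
f = +26.4 cm (concave); 1/di = 1/f − 1/do → di = 41.68 cm (real image, in front of mirror)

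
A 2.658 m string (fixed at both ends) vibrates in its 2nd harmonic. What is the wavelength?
λₙ = 2L/n = 2.658 m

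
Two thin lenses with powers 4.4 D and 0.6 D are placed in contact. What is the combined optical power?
P_total = P₁ + P₂ = 5.0 D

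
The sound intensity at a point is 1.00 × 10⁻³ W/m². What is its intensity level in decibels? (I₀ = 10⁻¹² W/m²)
β = 10·log₁₀(I/I₀) = 90 dB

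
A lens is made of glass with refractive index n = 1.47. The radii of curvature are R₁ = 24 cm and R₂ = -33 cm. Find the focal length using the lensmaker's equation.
1/f = (n − 1)(1/R₁ − 1/R₂) → f = 29.56 cm (converging lens)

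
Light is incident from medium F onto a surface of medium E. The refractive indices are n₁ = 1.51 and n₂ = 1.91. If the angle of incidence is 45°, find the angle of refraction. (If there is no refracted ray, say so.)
sin θ₂ = (n₁/n₂)·sin θ₁ = 0.559 → θ₂ = 33.99°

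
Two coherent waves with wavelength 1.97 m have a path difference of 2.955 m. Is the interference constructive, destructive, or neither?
destructive — path difference = 1.5λ, an odd multiple of λ/2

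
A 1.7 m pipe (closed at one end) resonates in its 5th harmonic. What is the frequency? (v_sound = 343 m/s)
fₙ = nv/(4L) = 252.2 Hz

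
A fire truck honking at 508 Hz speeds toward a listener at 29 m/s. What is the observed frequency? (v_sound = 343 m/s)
f_obs = f·v/(v − v_s) = 554.9 Hz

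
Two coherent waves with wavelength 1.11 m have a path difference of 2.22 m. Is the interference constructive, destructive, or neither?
constructive — path difference = 2λ, a whole number of wavelengths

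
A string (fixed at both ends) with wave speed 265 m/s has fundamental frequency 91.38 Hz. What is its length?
L = v/(2f₁) = 1.45 m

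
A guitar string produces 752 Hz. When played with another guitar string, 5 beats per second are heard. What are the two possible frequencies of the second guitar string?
f₂ = 752 ± 5 Hz → 757 Hz or 747 Hz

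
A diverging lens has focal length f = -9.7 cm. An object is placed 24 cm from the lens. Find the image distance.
1/di = 1/f − 1/do → di = -6.908 cm (virtual image)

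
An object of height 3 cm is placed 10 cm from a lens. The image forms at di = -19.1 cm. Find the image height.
hi = (-di/do) × ho = 5.73 cm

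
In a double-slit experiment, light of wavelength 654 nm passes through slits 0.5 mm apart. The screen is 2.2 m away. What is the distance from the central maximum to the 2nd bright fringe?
y = mλL/d = 5.755 mm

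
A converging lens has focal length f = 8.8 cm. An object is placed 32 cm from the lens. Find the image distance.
1/di = 1/f − 1/do → di = 12.14 cm (real image)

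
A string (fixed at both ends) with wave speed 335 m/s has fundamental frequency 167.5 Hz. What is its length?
L = v/(2f₁) = 1 m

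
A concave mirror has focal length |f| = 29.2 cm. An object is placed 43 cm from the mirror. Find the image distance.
f = +29.2 cm (concave); 1/di = 1/f − 1/do → di = 90.99 cm (real image, in front of mirror)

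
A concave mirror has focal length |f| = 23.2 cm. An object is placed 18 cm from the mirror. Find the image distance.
f = +23.2 cm (concave); 1/di = 1/f − 1/do → di = -80.31 cm (virtual image, behind mirror)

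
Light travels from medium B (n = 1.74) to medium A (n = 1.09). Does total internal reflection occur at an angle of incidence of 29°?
θc = arcsin(n₂/n₁) = 38.79°; 29° < θc, so no — the ray refracts.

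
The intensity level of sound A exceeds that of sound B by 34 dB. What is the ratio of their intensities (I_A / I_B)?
I_A/I_B = 10^(Δβ/10) = 2512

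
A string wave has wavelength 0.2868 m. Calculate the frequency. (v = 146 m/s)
f = v/λ = 509.1 Hz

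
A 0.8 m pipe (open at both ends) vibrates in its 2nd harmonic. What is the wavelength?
λₙ = 2L/n = 0.8 m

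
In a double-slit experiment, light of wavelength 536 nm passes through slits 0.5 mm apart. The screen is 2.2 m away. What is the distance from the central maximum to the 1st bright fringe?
y = mλL/d = 2.358 mm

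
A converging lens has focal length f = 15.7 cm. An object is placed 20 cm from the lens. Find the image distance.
1/di = 1/f − 1/do → di = 73.02 cm (real image)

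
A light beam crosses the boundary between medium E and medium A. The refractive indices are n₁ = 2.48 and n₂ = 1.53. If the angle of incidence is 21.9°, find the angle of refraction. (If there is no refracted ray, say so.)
sin θ₂ = (n₁/n₂)·sin θ₁ = 0.6046 → θ₂ = 37.2°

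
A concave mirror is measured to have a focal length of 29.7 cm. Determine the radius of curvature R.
R = 2|f| = 59.4 cm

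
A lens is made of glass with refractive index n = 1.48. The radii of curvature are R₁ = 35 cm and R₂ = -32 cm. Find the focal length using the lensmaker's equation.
1/f = (n − 1)(1/R₁ − 1/R₂) → f = 34.83 cm (converging lens)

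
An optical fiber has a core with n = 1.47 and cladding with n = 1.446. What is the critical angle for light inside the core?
θc = arcsin(n_cladding/n_core) = 79.63°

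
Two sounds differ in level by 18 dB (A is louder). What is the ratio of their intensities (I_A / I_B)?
I_A/I_B = 10^(Δβ/10) = 63.1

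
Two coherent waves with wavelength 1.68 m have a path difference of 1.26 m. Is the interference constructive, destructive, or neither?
neither (partial) — path difference = 0.75λ, neither a whole number of wavelengths nor an odd multiple of λ/2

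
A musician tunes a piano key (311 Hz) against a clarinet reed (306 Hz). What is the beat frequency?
5 Hz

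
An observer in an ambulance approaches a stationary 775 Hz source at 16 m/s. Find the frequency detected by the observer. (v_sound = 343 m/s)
f_obs = f·(v + v_o)/v = 811.2 Hz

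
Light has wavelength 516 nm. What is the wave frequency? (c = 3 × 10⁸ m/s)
f = c/λ = 5.814 × 10¹⁴ Hz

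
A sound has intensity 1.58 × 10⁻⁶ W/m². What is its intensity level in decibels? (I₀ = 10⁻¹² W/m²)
β = 10·log₁₀(I/I₀) = 61.99 dB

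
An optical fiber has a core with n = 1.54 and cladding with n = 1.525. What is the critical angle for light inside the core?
θc = arcsin(n_cladding/n_core) = 82°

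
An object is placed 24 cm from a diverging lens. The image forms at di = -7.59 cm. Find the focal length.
1/f = 1/do + 1/di → f = -11.1 cm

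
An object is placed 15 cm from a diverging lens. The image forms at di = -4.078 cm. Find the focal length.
1/f = 1/do + 1/di → f = -5.601 cm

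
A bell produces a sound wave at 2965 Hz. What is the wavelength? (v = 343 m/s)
λ = v/f = 0.1157 m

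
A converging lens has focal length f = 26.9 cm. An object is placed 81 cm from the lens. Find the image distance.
1/di = 1/f − 1/do → di = 40.28 cm (real image)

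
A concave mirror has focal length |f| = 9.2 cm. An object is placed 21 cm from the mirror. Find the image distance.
f = +9.2 cm (concave); 1/di = 1/f − 1/do → di = 16.37 cm (real image, in front of mirror)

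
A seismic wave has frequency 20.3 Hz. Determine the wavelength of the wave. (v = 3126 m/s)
λ = v/f = 154 m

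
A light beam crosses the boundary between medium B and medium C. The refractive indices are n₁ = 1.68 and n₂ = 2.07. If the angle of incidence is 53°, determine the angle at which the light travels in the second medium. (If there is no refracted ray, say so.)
sin θ₂ = (n₁/n₂)·sin θ₁ = 0.6482 → θ₂ = 40.4°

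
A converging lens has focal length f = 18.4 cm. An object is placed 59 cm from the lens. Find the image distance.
1/di = 1/f − 1/do → di = 26.74 cm (real image)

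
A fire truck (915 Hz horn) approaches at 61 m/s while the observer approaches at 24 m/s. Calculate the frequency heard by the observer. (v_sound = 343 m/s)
f_obs = f·(v + v_o)/(v − v_s) = 1191 Hz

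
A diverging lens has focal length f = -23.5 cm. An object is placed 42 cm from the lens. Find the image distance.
1/di = 1/f − 1/do → di = -15.07 cm (virtual image)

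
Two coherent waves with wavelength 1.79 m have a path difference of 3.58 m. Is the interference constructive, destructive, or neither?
constructive — path difference = 2λ, a whole number of wavelengths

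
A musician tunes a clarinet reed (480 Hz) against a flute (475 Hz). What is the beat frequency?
5 Hz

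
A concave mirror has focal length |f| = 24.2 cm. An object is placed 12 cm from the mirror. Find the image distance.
f = +24.2 cm (concave); 1/di = 1/f − 1/do → di = -23.8 cm (virtual image, behind mirror)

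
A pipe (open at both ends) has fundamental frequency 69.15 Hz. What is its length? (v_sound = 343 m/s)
L = v/(2f₁) = 2.48 m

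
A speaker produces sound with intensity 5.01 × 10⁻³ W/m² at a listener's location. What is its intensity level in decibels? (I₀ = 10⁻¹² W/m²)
β = 10·log₁₀(I/I₀) = 97 dB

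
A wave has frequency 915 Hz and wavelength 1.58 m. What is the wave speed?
v = fλ = 1446 m/s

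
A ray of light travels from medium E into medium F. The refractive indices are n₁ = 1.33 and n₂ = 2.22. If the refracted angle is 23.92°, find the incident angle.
sin θ₁ = (n₂/n₁)·sin θ₂ → θ₁ = 42.59°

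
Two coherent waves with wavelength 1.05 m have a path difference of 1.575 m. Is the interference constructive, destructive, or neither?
destructive — path difference = 1.5λ, an odd multiple of λ/2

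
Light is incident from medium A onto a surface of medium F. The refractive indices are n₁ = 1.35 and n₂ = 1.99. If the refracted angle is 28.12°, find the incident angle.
sin θ₁ = (n₂/n₁)·sin θ₂ → θ₁ = 44.01°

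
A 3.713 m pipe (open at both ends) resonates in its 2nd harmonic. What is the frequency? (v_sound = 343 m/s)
fₙ = nv/(2L) = 92.38 Hz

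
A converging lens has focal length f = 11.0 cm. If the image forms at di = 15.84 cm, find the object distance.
1/do = 1/f − 1/di → do = 36 cm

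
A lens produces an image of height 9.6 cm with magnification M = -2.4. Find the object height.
ho = |hi|/|M| = 4 cm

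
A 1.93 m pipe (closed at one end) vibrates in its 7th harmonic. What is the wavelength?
λₙ = 4L/n = 1.103 m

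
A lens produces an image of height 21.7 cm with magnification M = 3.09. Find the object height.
ho = |hi|/|M| = 7.023 cm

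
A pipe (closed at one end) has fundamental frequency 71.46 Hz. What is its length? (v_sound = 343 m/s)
L = v/(4f₁) = 1.2 m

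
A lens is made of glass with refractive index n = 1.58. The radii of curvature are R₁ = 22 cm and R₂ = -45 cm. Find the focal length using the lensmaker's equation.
1/f = (n − 1)(1/R₁ − 1/R₂) → f = 25.48 cm (converging lens)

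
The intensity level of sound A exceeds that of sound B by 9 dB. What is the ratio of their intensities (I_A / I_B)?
I_A/I_B = 10^(Δβ/10) = 7.943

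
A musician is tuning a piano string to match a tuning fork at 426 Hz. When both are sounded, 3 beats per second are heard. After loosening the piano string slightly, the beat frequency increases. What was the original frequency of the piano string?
423 Hz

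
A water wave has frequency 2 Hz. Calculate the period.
T = 1/f = 0.5 s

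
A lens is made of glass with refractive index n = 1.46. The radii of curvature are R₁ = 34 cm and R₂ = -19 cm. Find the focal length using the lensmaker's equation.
1/f = (n − 1)(1/R₁ − 1/R₂) → f = 26.5 cm (converging lens)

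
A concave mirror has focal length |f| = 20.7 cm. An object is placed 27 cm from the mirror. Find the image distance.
f = +20.7 cm (concave); 1/di = 1/f − 1/do → di = 88.71 cm (real image, in front of mirror)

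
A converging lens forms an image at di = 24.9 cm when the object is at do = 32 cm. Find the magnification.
M = −di/do = -0.7781 (inverted image)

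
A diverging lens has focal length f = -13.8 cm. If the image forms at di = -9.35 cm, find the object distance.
1/do = 1/f − 1/di → do = 29 cm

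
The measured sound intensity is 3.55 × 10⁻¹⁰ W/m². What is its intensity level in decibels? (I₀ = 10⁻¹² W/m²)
β = 10·log₁₀(I/I₀) = 25.5 dB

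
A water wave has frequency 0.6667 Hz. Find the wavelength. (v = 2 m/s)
λ = v/f = 3 m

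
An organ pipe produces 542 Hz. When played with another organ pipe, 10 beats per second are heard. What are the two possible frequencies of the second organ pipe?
f₂ = 542 ± 10 Hz → 552 Hz or 532 Hz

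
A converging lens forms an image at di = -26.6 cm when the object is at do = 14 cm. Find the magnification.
M = −di/do = 1.9 (upright image)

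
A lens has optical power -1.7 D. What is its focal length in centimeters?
f = 1/P = -58.82 cm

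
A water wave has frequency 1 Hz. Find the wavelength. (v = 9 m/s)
λ = v/f = 9 m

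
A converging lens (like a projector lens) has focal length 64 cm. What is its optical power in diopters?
P = 1/f = 1.562 D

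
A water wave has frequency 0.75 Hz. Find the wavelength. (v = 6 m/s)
λ = v/f = 8 m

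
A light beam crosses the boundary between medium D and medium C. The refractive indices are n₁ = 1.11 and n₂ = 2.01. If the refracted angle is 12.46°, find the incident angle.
sin θ₁ = (n₂/n₁)·sin θ₂ → θ₁ = 23°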